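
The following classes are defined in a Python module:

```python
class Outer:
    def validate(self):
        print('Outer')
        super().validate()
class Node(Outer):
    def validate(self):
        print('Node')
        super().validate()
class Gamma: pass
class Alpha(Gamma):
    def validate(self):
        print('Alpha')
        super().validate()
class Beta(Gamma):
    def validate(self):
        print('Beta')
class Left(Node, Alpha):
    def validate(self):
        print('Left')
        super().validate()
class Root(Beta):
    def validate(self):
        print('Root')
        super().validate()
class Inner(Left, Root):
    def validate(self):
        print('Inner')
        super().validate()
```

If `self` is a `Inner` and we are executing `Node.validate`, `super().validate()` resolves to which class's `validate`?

Outer

L[Inner] = Inner + merge(L[Left], L[Root], [Left Root])
  take Left:  [Left Node Outer Alpha Gamma object] + [Root Beta Gamma object] + [Left Root]
  take Node:  [Node Outer Alpha Gamma object] + [Root Beta Gamma object] + [Root]
  take Outer:  [Outer Alpha Gamma object] + [Root Beta Gamma object] + [Root]
  take Alpha:  [Alpha Gamma object] + [Root Beta Gamma object] + [Root]
  take Root:  [Gamma object] + [Root Beta Gamma object] + [Root]
  take Beta:  [Gamma object] + [Beta Gamma object]
  take Gamma:  [Gamma object] + [Gamma object]
  take object:  [object] + [object]
MRO: Inner Left Node Outer Alpha Root Beta Gamma object
super() in Node.validate on a Inner instance goes to the class after Node in Inner's MRO: Outer.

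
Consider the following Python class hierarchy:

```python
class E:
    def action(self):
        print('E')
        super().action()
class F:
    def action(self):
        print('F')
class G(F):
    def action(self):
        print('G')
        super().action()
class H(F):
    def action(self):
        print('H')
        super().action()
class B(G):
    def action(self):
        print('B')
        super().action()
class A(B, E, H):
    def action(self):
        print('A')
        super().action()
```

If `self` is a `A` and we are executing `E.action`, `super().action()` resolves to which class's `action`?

H

L[A] = A + merge(L[B], L[E], L[H], [B E H])
  take B:  [B G F object] + [E object] + [H F object] + [B E H]
  take G:  [G F object] + [E object] + [H F object] + [E H]
  take E:  [F object] + [E object] + [H F object] + [E H]
  take H:  [F object] + [object] + [H F object] + [H]
  take F:  [F object] + [object] + [F object]
  take object:  [object] + [object] + [object]
MRO: A B G E H F object
super() in E.action on a A instance goes to the class after E in A's MRO: H.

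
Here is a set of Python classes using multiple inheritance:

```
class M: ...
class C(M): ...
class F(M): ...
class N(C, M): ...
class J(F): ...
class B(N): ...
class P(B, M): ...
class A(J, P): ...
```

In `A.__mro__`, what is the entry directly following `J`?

L[A] = A + merge(L[J], L[P], [J P])
  take J:  [J F M object] + [P B N C M object] + [J P]
  take F:  [F M object] + [P B N C M object] + [P]
  take P:  [M object] + [P B N C M object] + [P]
  take B:  [M object] + [B N C M object]
  take N:  [M object] + [N C M object]
  take C:  [M object] + [C M object]
  take M:  [M object] + [M object]
  take object:  [object] + [object]
MRO: A J F P B N C M object
J is at position 1; next is F.

F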